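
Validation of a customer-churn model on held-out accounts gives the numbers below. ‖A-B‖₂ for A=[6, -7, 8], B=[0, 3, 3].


d = √((6-0)² + (-7-3)² + (8-3)²)
  = √(36 + 100 + 25)
  = √161 = 12.6886

12.6886


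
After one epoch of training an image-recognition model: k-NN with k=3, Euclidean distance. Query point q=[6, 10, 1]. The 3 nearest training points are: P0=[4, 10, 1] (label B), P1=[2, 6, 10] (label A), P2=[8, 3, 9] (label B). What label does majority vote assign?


d(q,P0) = 2.0  (label B)
d(q,P1) = 10.6301  (label A)
d(q,P2) = 10.8167  (label B)
Votes: A=1, B=2
Majority → B

B


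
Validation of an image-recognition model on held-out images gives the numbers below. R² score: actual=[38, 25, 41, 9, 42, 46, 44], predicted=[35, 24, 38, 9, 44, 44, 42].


ȳ = 35
SS_res = Σ(y-ŷ)² = 31
SS_tot = Σ(y-ȳ)² = 1072
R² = 1 - SS_res/SS_tot = 1 - 0.0289 = 0.9711

0.9711


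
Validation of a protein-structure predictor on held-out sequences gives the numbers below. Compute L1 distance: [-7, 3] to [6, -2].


d = |-7-6| + |3+ 2|
  = 13 + 5
  = 18

18


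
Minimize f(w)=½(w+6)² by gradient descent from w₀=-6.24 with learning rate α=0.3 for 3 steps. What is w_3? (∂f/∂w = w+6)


step 1: grad = -6.24+6 = -0.24; w = -6.24 - 0.3·(-0.24) = -6.168
step 2: grad = -6.168+6 = -0.168; w = -6.168 - 0.3·(-0.168) = -6.1176
step 3: grad = -6.1176+6 = -0.1176; w = -6.1176 - 0.3·(-0.1176) = -6.08232

-6.08232


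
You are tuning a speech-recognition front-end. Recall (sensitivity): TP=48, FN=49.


Recall = TP/(TP+FN)
= 48/(48+49)
= 48/97 = 49.48%

49.48%


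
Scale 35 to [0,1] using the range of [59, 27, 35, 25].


min=25, max=59
(35-25)/(59-25) = 10/34 = 0.2941

0.2941


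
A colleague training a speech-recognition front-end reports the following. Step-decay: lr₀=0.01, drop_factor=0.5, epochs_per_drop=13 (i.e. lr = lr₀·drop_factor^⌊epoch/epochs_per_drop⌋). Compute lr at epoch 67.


n_drops = ⌊67/13⌋ = 5
lr = 0.01·0.5^5 = 0.01·0.03125 = 0.0003125

0.0003125


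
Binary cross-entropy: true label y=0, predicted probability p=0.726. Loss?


BCE = -[y·ln(p) + (1-y)·ln(1-p)]
= -0 - 1·ln(1-0.726)
= -ln(0.274) = 1.2946

1.2946


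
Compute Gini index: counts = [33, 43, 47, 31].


Probabilities: [33/154, 43/154, 47/154, 31/154] ≈ [0.2143, 0.2792, 0.3052, 0.2013]
Σpᵢ² = (1089 + 1849 + 2209 + 961)/154² = 6108/23716
Gini = 1 - Σpᵢ² = 1 - 6108/23716 = 0.7425

0.7425


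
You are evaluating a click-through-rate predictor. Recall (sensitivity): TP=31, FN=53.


Recall = TP/(TP+FN)
= 31/(31+53)
= 31/84 = 36.9%

36.9%


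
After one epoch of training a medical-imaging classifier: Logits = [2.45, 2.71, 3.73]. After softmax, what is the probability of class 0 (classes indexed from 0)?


Exponentials: e^2.45=11.5883, e^2.71=15.0293, e^3.73=41.6791
Sum = 68.2967
Softmax = [0.1697, 0.2201, 0.6103]
p[0] = 11.5883/68.2967 = 0.1697

0.1697


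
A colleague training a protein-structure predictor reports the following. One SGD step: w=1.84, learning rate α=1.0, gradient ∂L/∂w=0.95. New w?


w_new = w - α·∇
= 1.84 - 1.0·0.95
= 1.84 - 0.95
= 0.89

0.89


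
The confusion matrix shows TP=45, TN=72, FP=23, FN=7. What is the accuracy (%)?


Accuracy = (TP+TN)/(TP+TN+FP+FN)
= (45+72)/(147)
= 117/147 = 79.59%

79.59%


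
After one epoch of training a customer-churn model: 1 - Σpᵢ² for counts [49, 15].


Probabilities: [49/64, 15/64] ≈ [0.7656, 0.2344]
Σpᵢ² = (2401 + 225)/64² = 2626/4096
Gini = 1 - Σpᵢ² = 1 - 2626/4096 = 0.3589

0.3589


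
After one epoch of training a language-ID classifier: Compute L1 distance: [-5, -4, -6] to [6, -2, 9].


d = |-5-6| + |-4+ 2| + |-6-9|
  = 11 + 2 + 15
  = 28

28


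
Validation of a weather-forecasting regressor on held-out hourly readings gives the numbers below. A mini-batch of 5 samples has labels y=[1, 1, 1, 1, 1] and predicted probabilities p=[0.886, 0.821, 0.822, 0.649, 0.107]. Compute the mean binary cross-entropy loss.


L[0] = -ln(0.886) = 0.121
L[1] = -ln(0.821) = 0.1972
L[2] = -ln(0.822) = 0.196
L[3] = -ln(0.649) = 0.4323
L[4] = -ln(0.107) = 2.2349
mean = (0.121 + 0.1972 + 0.196 + 0.4323 + 2.2349)/5 = 0.6363

0.6363


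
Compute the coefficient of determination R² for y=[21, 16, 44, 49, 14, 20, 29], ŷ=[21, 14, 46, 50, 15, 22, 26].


ȳ = 27.5714
SS_res = Σ(y-ŷ)² = 23
SS_tot = Σ(y-ȳ)² = 1149.71
R² = 1 - SS_res/SS_tot = 1 - 0.02 = 0.98

0.98


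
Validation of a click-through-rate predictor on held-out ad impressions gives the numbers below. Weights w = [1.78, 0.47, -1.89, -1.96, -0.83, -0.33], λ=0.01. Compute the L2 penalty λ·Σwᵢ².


‖w‖₂² = (1.78)² + (0.47)² + (-1.89)² + (-1.96)² + (-0.83)² + (-0.33)²
     = 3.1684 + 0.2209 + 3.5721 + 3.8416 + 0.6889 + 0.1089
     = 11.6008
λ·‖w‖₂² = 0.01·11.6008 = 0.116008

0.116008


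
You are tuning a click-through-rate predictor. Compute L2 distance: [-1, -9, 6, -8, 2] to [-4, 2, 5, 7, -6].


d = √((-1+ 4)² + (-9-2)² + (6-5)² + (-8-7)² + (2+ 6)²)
  = √(9 + 121 + 1 + 225 + 64)
  = √420 = 20.4939

20.4939


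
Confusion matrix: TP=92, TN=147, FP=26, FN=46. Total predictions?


Total = TP + TN + FP + FN
= 92 + 147 + 26 + 46
= 311
(Predicted positive: 118, predicted negative: 193)

311


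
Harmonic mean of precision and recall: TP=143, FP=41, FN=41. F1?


Precision = 143/184 = 0.7772
Recall = 143/184 = 0.7772
F1 = 2·P·R/(P+R) = 2·TP/(2·TP+FP+FN) = 286/(286+41+41) = 286/368 = 0.7772

0.7772


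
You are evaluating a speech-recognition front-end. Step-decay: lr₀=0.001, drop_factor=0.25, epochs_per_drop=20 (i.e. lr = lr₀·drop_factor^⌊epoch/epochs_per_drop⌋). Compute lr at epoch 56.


n_drops = ⌊56/20⌋ = 2
lr = 0.001·0.25^2 = 0.001·0.0625 = 0.0000625

0.0000625


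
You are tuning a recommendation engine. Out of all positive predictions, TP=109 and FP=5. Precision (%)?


Precision = TP/(TP+FP)
= 109/(109+5)
= 109/114 = 95.61%

95.61%


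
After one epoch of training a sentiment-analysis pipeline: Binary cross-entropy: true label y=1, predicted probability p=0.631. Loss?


BCE = -[y·ln(p) + (1-y)·ln(1-p)]
= -1·ln(0.631) - 0
= -ln(0.631) = 0.4604

0.4604


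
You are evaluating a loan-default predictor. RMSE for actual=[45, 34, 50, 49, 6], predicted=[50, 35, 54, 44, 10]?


MSE = 83/5 = 16.6
RMSE = √(83/5) = 4.0743

4.0743


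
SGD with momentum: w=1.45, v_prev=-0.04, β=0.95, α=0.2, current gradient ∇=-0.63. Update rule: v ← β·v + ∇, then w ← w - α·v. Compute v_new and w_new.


v_new = 0.95·-0.04 - 0.63 = -0.038 - 0.63 = -0.668
w_new = 1.45 - 0.2·-0.668 = 1.45 + 0.1336 = 1.5836

v_new=-0.668, w_new=1.5836


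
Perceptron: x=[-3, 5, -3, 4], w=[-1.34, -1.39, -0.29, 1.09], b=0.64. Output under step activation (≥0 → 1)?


z = (-3)·(-1.34) + (5)·(-1.39) + (-3)·(-0.29) + (4)·(1.09) + 0.64
  = 2.94
step(z) = 1 (z≥0)

1


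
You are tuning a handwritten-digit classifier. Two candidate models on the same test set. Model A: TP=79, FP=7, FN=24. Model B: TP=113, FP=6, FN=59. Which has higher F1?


Model A: P=79/86=0.9186, R=79/103=0.767, F1=2PR/(P+R)=2TP/(2TP+FP+FN)=158/189=0.836
Model B: P=113/119=0.9496, R=113/172=0.657, F1=2PR/(P+R)=2TP/(2TP+FP+FN)=226/291=0.7766
0.836 > 0.7766 → Model A

Model A


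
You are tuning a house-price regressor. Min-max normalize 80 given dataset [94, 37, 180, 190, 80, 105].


min=37, max=190
(80-37)/(190-37) = 43/153 = 0.281

0.281


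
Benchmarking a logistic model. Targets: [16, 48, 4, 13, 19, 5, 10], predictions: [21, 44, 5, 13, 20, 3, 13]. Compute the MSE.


Squared errors: (16-21)²=25, (48-44)²=16, (4-5)²=1, (13-13)²=0, (19-20)²=1, (5-3)²=4, (10-13)²=9
Sum = 56
MSE = 56/7 = 8

8


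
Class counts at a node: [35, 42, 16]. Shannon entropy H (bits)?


Probabilities: [35/93, 42/93, 16/93] ≈ [0.3763, 0.4516, 0.172]
H = -((35/93)·log₂(35/93) + (42/93)·log₂(42/93) + (16/93)·log₂(16/93))
  = 1.4854 bits

1.4854 bits


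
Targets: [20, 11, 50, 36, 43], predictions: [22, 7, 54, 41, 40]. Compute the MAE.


Absolute errors: |20-22|=2, |11-7|=4, |50-54|=4, |36-41|=5, |43-40|=3
Sum = 18
MAE = 18/5 = 18/5

18/5


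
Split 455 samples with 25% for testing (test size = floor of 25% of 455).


Test = ⌊455·25/100⌋ = 113
Train = 455 - 113 = 342

Train: 342, Test: 113


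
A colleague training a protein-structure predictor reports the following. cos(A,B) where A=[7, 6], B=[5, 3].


A·B = 7·5 + 6·3 = 53
‖A‖ = √85 = 9.2195, ‖B‖ = √34 = 5.831
cos = 53/(√85·√34) = 53/√2890 = 0.9859

0.9859


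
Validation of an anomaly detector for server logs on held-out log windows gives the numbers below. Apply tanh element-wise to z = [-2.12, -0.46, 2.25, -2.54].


tanh(-2.12) = -0.9716
tanh(-0.46) = -0.4301
tanh(2.25) = 0.978
tanh(-2.54) = -0.9876
result = [-0.9716, -0.4301, 0.978, -0.9876]

[-0.9716, -0.4301, 0.978, -0.9876]


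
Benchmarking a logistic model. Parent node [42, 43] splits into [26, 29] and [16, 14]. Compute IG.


Parent = [42, 43], H_parent = 0.9999
H_left = 0.9979 (n=55), H_right = 0.9968 (n=30)
H_children = (55/85)·0.9979 + (30/85)·0.9968 = 0.9975
IG = 0.9999 - 0.9975 = 0.0024

0.0024


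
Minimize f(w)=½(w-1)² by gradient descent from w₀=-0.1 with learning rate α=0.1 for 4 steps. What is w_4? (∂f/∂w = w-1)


step 1: grad = -0.1-1 = -1.1; w = -0.1 - 0.1·(-1.1) = 0.01
step 2: grad = 0.01-1 = -0.99; w = 0.01 - 0.1·(-0.99) = 0.109
step 3: grad = 0.109-1 = -0.891; w = 0.109 - 0.1·(-0.891) = 0.1981
step 4: grad = 0.1981-1 = -0.8019; w = 0.1981 - 0.1·(-0.8019) = 0.27829

0.27829


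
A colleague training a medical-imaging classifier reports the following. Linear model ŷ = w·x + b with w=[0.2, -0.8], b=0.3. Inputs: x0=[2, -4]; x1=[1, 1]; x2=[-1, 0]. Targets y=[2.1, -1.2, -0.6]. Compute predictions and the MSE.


ŷ0 = (0.2)·(2) + (-0.8)·(-4) + 0.3 = 3.9
ŷ1 = (0.2)·(1) + (-0.8)·(1) + 0.3 = -0.3
ŷ2 = (0.2)·(-1) + (-0.8)·(0) + 0.3 = 0.1
errors² = [3.24, 0.81, 0.49]
MSE = 4.5400/3 = 1.5133

1.5133


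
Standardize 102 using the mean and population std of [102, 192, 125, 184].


μ = 150.75, σ = 38.232
z = (102 - 150.75)/38.232 = -1.2751

-1.2751


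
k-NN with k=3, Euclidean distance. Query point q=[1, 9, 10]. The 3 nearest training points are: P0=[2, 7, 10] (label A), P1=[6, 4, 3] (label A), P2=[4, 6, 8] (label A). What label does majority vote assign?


d(q,P0) = 2.2361  (label A)
d(q,P1) = 9.9499  (label A)
d(q,P2) = 4.6904  (label A)
Votes: A=3, B=0
Majority → A

A


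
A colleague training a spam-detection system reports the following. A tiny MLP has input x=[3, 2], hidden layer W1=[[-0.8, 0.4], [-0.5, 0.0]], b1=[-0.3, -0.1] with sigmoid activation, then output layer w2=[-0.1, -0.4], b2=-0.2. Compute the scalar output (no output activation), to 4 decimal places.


z1[0] = (-0.8)·(3) + (0.4)·(2) - 0.3 = -1.9
z1[1] = (-0.5)·(3) + (0.0)·(2) - 0.1 = -1.6
h = sigmoid(z1) = [0.1301, 0.168]
output = (-0.1)·(0.1301) + (-0.4)·(0.168) - 0.2 = -0.2802

-0.2802


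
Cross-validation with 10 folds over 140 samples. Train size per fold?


Fold size = 140/10 = 14
Training per fold = 140 - 14 = 126

126


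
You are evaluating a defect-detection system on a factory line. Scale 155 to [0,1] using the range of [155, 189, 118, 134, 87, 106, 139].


min=87, max=189
(155-87)/(189-87) = 68/102 = 0.6667

0.6667


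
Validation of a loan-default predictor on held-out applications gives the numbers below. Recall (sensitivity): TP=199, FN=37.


Recall = TP/(TP+FN)
= 199/(199+37)
= 199/236 = 84.32%

84.32%


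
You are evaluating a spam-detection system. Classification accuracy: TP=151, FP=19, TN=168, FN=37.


Accuracy = (TP+TN)/(TP+TN+FP+FN)
= (151+168)/(375)
= 319/375 = 85.07%

85.07%


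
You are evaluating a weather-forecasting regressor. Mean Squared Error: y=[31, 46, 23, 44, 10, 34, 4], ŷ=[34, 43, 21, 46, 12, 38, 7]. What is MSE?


Squared errors: (31-34)²=9, (46-43)²=9, (23-21)²=4, (44-46)²=4, (10-12)²=4, (34-38)²=16, (4-7)²=9
Sum = 55
MSE = 55/7 = 55/7

55/7


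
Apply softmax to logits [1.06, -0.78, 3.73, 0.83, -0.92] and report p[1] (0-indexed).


Exponentials: e^1.06=2.8864, e^-0.78=0.4584, e^3.73=41.6791, e^0.83=2.2933, e^-0.92=0.3985
Sum = 47.7157
Softmax = [0.0605, 0.0096, 0.8735, 0.0481, 0.0084]
p[1] = 0.4584/47.7157 = 0.0096

0.0096


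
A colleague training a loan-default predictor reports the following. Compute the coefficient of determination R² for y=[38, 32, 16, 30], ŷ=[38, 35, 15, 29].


ȳ = 29
SS_res = Σ(y-ŷ)² = 11
SS_tot = Σ(y-ȳ)² = 260
R² = 1 - SS_res/SS_tot = 1 - 0.0423 = 0.9577

0.9577


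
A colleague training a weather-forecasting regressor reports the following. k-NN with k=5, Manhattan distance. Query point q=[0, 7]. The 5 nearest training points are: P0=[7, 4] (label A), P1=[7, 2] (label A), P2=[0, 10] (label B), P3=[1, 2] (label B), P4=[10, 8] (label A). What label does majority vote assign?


d(q,P0) = 10  (label A)
d(q,P1) = 12  (label A)
d(q,P2) = 3  (label B)
d(q,P3) = 6  (label B)
d(q,P4) = 11  (label A)
Votes: A=3, B=2
Majority → A

A


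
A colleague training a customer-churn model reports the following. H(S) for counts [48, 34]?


Probabilities: [48/82, 34/82] ≈ [0.5854, 0.4146]
H = -((48/82)·log₂(48/82) + (34/82)·log₂(34/82))
  = 0.9789 bits

0.9789 bits


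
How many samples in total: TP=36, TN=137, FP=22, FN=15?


Total = TP + TN + FP + FN
= 36 + 137 + 22 + 15
= 210
(Predicted positive: 58, predicted negative: 152)

210


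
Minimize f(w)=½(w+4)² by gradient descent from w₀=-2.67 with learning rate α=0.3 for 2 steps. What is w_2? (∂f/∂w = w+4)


step 1: grad = -2.67+4 = 1.33; w = -2.67 - 0.3·(1.33) = -3.069
step 2: grad = -3.069+4 = 0.931; w = -3.069 - 0.3·(0.931) = -3.3483

-3.3483


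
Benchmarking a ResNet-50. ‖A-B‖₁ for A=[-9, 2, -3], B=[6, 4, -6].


d = |-9-6| + |2-4| + |-3+ 6|
  = 15 + 2 + 3
  = 20

20


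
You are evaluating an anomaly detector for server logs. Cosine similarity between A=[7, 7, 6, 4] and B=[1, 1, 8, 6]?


A·B = 7·1 + 7·1 + 6·8 + 4·6 = 86
‖A‖ = √150 = 12.2474, ‖B‖ = √102 = 10.0995
cos = 86/(√150·√102) = 86/√15300 = 0.6953

0.6953


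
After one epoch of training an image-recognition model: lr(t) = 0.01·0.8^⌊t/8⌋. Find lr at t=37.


n_drops = ⌊37/8⌋ = 4
lr = 0.01·0.8^4 = 0.01·0.4096 = 0.004096

0.004096


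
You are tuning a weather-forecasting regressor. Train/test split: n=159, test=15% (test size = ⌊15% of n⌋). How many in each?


Test = ⌊159·15/100⌋ = 23
Train = 159 - 23 = 136

Train: 136, Test: 23


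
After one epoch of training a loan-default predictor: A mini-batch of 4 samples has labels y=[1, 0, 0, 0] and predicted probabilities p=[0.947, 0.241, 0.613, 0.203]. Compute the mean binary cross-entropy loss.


L[0] = -ln(0.947) = 0.0545
L[1] = -ln(1-0.241) = -ln(0.759) = 0.2758
L[2] = -ln(1-0.613) = -ln(0.387) = 0.9493
L[3] = -ln(1-0.203) = -ln(0.797) = 0.2269
mean = (0.0545 + 0.2758 + 0.9493 + 0.2269)/4 = 0.3766

0.3766


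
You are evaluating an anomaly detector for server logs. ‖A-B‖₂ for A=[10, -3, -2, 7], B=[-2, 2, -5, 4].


d = √((10+ 2)² + (-3-2)² + (-2+ 5)² + (7-4)²)
  = √(144 + 25 + 9 + 9)
  = √187 = 13.6748

13.6748


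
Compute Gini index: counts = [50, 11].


Probabilities: [50/61, 11/61] ≈ [0.8197, 0.1803]
Σpᵢ² = (2500 + 121)/61² = 2621/3721
Gini = 1 - Σpᵢ² = 1 - 2621/3721 = 0.2956

0.2956


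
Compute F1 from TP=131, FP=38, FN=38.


Precision = 131/169 = 0.7751
Recall = 131/169 = 0.7751
F1 = 2·P·R/(P+R) = 2·TP/(2·TP+FP+FN) = 262/(262+38+38) = 262/338 = 0.7751

0.7751


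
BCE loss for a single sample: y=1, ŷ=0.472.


BCE = -[y·ln(p) + (1-y)·ln(1-p)]
= -1·ln(0.472) - 0
= -ln(0.472) = 0.7508

0.7508


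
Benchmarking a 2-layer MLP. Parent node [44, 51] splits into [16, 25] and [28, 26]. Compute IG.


Parent = [44, 51], H_parent = 0.9961
H_left = 0.965 (n=41), H_right = 0.999 (n=54)
H_children = (41/95)·0.965 + (54/95)·0.999 = 0.9843
IG = 0.9961 - 0.9843 = 0.0118

0.0118


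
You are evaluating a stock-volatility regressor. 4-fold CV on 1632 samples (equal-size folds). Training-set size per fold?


Fold size = 1632/4 = 408
Training per fold = 1632 - 408 = 1224

1224


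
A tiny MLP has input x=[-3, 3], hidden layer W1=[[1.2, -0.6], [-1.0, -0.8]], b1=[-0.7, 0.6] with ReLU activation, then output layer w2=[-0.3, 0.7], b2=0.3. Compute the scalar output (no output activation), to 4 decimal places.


z1[0] = (1.2)·(-3) + (-0.6)·(3) - 0.7 = -6.1
z1[1] = (-1.0)·(-3) + (-0.8)·(3) + 0.6 = 1.2
h = ReLU(z1) = [0.0, 1.2]
output = (-0.3)·(0.0) + (0.7)·(1.2) + 0.3 = 1.14

1.14


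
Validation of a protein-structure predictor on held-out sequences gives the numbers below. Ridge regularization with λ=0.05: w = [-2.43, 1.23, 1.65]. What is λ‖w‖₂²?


‖w‖₂² = (-2.43)² + (1.23)² + (1.65)²
     = 5.9049 + 1.5129 + 2.7225
     = 10.1403
λ·‖w‖₂² = 0.05·10.1403 = 0.507015

0.507015


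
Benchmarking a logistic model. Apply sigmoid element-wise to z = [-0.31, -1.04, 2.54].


σ(-0.31) = 1/(1+e^0.31) = 0.4231
σ(-1.04) = 1/(1+e^1.04) = 0.2611
σ(2.54) = 1/(1+e^-2.54) = 0.9269
result = [0.4231, 0.2611, 0.9269]

[0.4231, 0.2611, 0.9269]


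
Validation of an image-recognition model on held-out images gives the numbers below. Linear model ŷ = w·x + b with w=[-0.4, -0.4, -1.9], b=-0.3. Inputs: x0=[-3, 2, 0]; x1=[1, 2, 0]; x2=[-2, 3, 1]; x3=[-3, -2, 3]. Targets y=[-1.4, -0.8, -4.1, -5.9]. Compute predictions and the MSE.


ŷ0 = (-0.4)·(-3) + (-0.4)·(2) + (-1.9)·(0) - 0.3 = 0.1
ŷ1 = (-0.4)·(1) + (-0.4)·(2) + (-1.9)·(0) - 0.3 = -1.5
ŷ2 = (-0.4)·(-2) + (-0.4)·(3) + (-1.9)·(1) - 0.3 = -2.6
ŷ3 = (-0.4)·(-3) + (-0.4)·(-2) + (-1.9)·(3) - 0.3 = -4.0
errors² = [2.25, 0.49, 2.25, 3.61]
MSE = 8.6000/4 = 2.15

2.15


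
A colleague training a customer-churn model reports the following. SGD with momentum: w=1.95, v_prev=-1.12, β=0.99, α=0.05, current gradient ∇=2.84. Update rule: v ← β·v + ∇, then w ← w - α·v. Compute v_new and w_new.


v_new = 0.99·-1.12 + 2.84 = -1.1088 + 2.84 = 1.7312
w_new = 1.95 - 0.05·1.7312 = 1.95 - 0.08656 = 1.86344

v_new=1.7312, w_new=1.86344


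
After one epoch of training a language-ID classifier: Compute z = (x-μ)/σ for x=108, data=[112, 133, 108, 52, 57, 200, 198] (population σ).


μ = 122.8571, σ = 55.2874
z = (108 - 122.8571)/55.2874 = -0.2687

-0.2687


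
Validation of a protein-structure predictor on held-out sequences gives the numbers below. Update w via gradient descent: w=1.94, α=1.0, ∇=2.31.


w_new = w - α·∇
= 1.94 - 1.0·2.31
= 1.94 - 2.31
= -0.37

-0.37


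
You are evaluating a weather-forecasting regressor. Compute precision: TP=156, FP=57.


Precision = TP/(TP+FP)
= 156/(156+57)
= 156/213 = 73.24%

73.24%


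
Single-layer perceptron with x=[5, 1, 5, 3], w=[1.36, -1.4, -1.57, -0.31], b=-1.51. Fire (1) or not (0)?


z = (5)·(1.36) + (1)·(-1.4) + (5)·(-1.57) + (3)·(-0.31) - 1.51
  = -4.89
step(z) = 0 (z<0)

0


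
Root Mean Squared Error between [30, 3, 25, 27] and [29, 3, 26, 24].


MSE = 11/4 = 2.75
RMSE = √(11/4) = 1.6583

1.6583


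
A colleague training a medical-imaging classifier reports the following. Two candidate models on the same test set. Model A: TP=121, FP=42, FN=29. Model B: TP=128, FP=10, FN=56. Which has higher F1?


Model A: P=121/163=0.7423, R=121/150=0.8067, F1=2PR/(P+R)=2TP/(2TP+FP+FN)=242/313=0.7732
Model B: P=128/138=0.9275, R=128/184=0.6957, F1=2PR/(P+R)=2TP/(2TP+FP+FN)=256/322=0.795
0.7732 < 0.795 → Model B

Model B


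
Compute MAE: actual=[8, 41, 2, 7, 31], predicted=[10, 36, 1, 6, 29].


Absolute errors: |8-10|=2, |41-36|=5, |2-1|=1, |7-6|=1, |31-29|=2
Sum = 11
MAE = 11/5 = 11/5

11/5


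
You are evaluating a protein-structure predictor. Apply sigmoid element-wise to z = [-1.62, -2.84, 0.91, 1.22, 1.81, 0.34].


σ(-1.62) = 1/(1+e^1.62) = 0.1652
σ(-2.84) = 1/(1+e^2.84) = 0.0552
σ(0.91) = 1/(1+e^-0.91) = 0.713
σ(1.22) = 1/(1+e^-1.22) = 0.7721
σ(1.81) = 1/(1+e^-1.81) = 0.8594
σ(0.34) = 1/(1+e^-0.34) = 0.5842
result = [0.1652, 0.0552, 0.713, 0.7721, 0.8594, 0.5842]

[0.1652, 0.0552, 0.713, 0.7721, 0.8594, 0.5842]


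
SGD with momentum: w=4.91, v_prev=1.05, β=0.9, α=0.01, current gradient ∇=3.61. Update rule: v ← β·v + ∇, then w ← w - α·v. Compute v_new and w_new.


v_new = 0.9·1.05 + 3.61 = 0.945 + 3.61 = 4.555
w_new = 4.91 - 0.01·4.555 = 4.91 - 0.04555 = 4.86445

v_new=4.555, w_new=4.86445


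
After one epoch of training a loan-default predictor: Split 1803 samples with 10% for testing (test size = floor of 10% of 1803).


Test = ⌊1803·10/100⌋ = 180
Train = 1803 - 180 = 1623

Train: 1623, Test: 180


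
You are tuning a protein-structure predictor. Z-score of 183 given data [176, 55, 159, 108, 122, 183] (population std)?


μ = 133.8333, σ = 44.4425
z = (183 - 133.8333)/44.4425 = 1.1063

1.1063


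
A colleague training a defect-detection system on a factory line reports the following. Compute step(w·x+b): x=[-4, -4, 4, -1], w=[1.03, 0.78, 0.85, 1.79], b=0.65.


z = (-4)·(1.03) + (-4)·(0.78) + (4)·(0.85) + (-1)·(1.79) + 0.65
  = -4.98
step(z) = 0 (z<0)

0


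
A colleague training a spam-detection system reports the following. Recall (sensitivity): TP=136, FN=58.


Recall = TP/(TP+FN)
= 136/(136+58)
= 136/194 = 70.1%

70.1%


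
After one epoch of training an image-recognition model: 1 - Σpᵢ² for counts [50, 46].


Probabilities: [50/96, 46/96] ≈ [0.5208, 0.4792]
Σpᵢ² = (2500 + 2116)/96² = 4616/9216
Gini = 1 - Σpᵢ² = 1 - 4616/9216 = 0.4991

0.4991


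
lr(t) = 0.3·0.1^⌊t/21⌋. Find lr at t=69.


n_drops = ⌊69/21⌋ = 3
lr = 0.3·0.1^3 = 0.3·0.001 = 0.0003

0.0003


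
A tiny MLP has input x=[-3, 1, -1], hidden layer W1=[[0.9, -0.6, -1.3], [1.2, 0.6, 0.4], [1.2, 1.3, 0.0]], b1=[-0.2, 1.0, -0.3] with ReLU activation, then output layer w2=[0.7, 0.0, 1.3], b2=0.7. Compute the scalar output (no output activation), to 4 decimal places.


z1[0] = (0.9)·(-3) + (-0.6)·(1) + (-1.3)·(-1) - 0.2 = -2.2
z1[1] = (1.2)·(-3) + (0.6)·(1) + (0.4)·(-1) + 1.0 = -2.4
z1[2] = (1.2)·(-3) + (1.3)·(1) + (0.0)·(-1) - 0.3 = -2.6
h = ReLU(z1) = [0.0, 0.0, 0.0]
output = (0.7)·(0.0) + (0.0)·(0.0) + (1.3)·(0.0) + 0.7 = 0.7

0.7


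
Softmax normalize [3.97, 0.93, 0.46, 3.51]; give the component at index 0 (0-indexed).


Exponentials: e^3.97=52.9845, e^0.93=2.5345, e^0.46=1.5841, e^3.51=33.4483
Sum = 90.5514
Softmax = [0.5851, 0.028, 0.0175, 0.3694]
p[0] = 52.9845/90.5514 = 0.5851

0.5851


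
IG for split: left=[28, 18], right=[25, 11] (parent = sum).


Parent = [53, 29], H_parent = 0.9373
H_left = 0.9656 (n=46), H_right = 0.888 (n=36)
H_children = (46/82)·0.9656 + (36/82)·0.888 = 0.9315
IG = 0.9373 - 0.9315 = 0.0058

0.0058


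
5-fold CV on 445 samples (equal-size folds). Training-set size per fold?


Fold size = 445/5 = 89
Training per fold = 445 - 89 = 356

356


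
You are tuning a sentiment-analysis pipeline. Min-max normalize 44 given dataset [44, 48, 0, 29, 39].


min=0, max=48
(44-0)/(48-0) = 44/48 = 0.9167

0.9167


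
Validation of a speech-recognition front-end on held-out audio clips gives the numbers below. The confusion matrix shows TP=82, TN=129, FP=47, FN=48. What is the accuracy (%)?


Accuracy = (TP+TN)/(TP+TN+FP+FN)
= (82+129)/(306)
= 211/306 = 68.95%

68.95%


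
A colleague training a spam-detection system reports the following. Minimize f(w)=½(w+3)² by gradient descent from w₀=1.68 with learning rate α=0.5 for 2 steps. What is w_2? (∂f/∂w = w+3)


step 1: grad = 1.68+3 = 4.68; w = 1.68 - 0.5·(4.68) = -0.66
step 2: grad = -0.66+3 = 2.34; w = -0.66 - 0.5·(2.34) = -1.83

-1.83


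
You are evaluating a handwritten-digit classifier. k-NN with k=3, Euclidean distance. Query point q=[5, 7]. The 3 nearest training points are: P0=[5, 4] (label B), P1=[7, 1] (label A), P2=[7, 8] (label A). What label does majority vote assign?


d(q,P0) = 3.0  (label B)
d(q,P1) = 6.3246  (label A)
d(q,P2) = 2.2361  (label A)
Votes: A=2, B=1
Majority → A

A


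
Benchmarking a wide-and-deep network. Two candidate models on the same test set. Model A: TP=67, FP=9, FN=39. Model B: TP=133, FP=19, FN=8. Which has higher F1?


Model A: P=67/76=0.8816, R=67/106=0.6321, F1=2PR/(P+R)=2TP/(2TP+FP+FN)=134/182=0.7363
Model B: P=133/152=0.875, R=133/141=0.9433, F1=2PR/(P+R)=2TP/(2TP+FP+FN)=266/293=0.9078
0.7363 < 0.9078 → Model B

Model B


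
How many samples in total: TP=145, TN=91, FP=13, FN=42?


Total = TP + TN + FP + FN
= 145 + 91 + 13 + 42
= 291
(Predicted positive: 158, predicted negative: 133)

291


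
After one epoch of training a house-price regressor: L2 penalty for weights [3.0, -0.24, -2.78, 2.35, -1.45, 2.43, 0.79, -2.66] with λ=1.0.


‖w‖₂² = (3.0)² + (-0.24)² + (-2.78)² + (2.35)² + (-1.45)² + (2.43)² + (0.79)² + (-2.66)²
     = 9 + 0.0576 + 7.7284 + 5.5225 + 2.1025 + 5.9049 + 0.6241 + 7.0756
     = 38.0156
λ·‖w‖₂² = 1.0·38.0156 = 38.0156

38.0156


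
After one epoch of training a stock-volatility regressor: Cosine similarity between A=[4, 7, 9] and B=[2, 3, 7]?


A·B = 4·2 + 7·3 + 9·7 = 92
‖A‖ = √146 = 12.083, ‖B‖ = √62 = 7.874
cos = 92/(√146·√62) = 92/√9052 = 0.967

0.967


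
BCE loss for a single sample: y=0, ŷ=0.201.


BCE = -[y·ln(p) + (1-y)·ln(1-p)]
= -0 - 1·ln(1-0.201)
= -ln(0.799) = 0.2244

0.2244


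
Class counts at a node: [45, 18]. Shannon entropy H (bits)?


Probabilities: [45/63, 18/63] ≈ [0.7143, 0.2857]
H = -((45/63)·log₂(45/63) + (18/63)·log₂(18/63))
  = 0.8631 bits

0.8631 bits


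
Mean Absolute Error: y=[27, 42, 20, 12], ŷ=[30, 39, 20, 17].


Absolute errors: |27-30|=3, |42-39|=3, |20-20|=0, |12-17|=5
Sum = 11
MAE = 11/4 = 11/4

11/4


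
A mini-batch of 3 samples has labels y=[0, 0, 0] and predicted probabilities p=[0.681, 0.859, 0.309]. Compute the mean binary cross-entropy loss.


L[0] = -ln(1-0.681) = -ln(0.319) = 1.1426
L[1] = -ln(1-0.859) = -ln(0.141) = 1.959
L[2] = -ln(1-0.309) = -ln(0.691) = 0.3696
mean = (1.1426 + 1.959 + 0.3696)/3 = 1.1571

1.1571


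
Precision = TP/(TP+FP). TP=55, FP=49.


Precision = TP/(TP+FP)
= 55/(55+49)
= 55/104 = 52.88%

52.88%


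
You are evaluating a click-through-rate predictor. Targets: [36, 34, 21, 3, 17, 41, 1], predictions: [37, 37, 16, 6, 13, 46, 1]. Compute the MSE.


Squared errors: (36-37)²=1, (34-37)²=9, (21-16)²=25, (3-6)²=9, (17-13)²=16, (41-46)²=25, (1-1)²=0
Sum = 85
MSE = 85/7 = 85/7

85/7


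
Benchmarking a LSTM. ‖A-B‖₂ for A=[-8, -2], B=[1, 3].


d = √((-8-1)² + (-2-3)²)
  = √(81 + 25)
  = √106 = 10.2956

10.2956


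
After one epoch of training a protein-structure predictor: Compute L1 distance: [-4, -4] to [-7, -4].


d = |-4+ 7| + |-4+ 4|
  = 3 + 0
  = 3

3


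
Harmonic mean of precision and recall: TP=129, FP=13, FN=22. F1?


Precision = 129/142 = 0.9085
Recall = 129/151 = 0.8543
F1 = 2·P·R/(P+R) = 2·TP/(2·TP+FP+FN) = 258/(258+13+22) = 258/293 = 0.8805

0.8805


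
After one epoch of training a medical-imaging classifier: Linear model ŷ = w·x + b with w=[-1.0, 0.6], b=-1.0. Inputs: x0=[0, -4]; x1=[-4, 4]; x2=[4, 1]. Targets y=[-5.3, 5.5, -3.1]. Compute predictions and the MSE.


ŷ0 = (-1.0)·(0) + (0.6)·(-4) - 1.0 = -3.4
ŷ1 = (-1.0)·(-4) + (0.6)·(4) - 1.0 = 5.4
ŷ2 = (-1.0)·(4) + (0.6)·(1) - 1.0 = -4.4
errors² = [3.61, 0.01, 1.69]
MSE = 5.3100/3 = 1.77

1.77


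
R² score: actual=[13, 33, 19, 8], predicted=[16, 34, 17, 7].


ȳ = 18.25
SS_res = Σ(y-ŷ)² = 15
SS_tot = Σ(y-ȳ)² = 350.75
R² = 1 - SS_res/SS_tot = 1 - 0.0428 = 0.9572

0.9572


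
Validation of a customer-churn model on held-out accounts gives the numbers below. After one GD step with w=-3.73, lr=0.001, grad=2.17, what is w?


w_new = w - α·∇
= -3.73 - 0.001·2.17
= -3.73 - 0.00217
= -3.73217

-3.73217


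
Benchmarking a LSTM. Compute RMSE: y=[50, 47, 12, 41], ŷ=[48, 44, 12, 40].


MSE = 14/4 = 3.5
RMSE = √(14/4) = 1.8708

1.8708


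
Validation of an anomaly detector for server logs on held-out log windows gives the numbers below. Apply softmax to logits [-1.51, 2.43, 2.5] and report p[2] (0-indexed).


Exponentials: e^-1.51=0.2209, e^2.43=11.3589, e^2.5=12.1825
Sum = 23.7623
Softmax = [0.0093, 0.478, 0.5127]
p[2] = 12.1825/23.7623 = 0.5127

0.5127


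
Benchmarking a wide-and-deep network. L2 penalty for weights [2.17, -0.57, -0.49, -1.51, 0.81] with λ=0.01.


‖w‖₂² = (2.17)² + (-0.57)² + (-0.49)² + (-1.51)² + (0.81)²
     = 4.7089 + 0.3249 + 0.2401 + 2.2801 + 0.6561
     = 8.2101
λ·‖w‖₂² = 0.01·8.2101 = 0.082101

0.082101


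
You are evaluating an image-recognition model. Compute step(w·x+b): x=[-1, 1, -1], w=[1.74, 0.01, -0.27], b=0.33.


z = (-1)·(1.74) + (1)·(0.01) + (-1)·(-0.27) + 0.33
  = -1.13
step(z) = 0 (z<0)

0


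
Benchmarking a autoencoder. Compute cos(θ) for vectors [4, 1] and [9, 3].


A·B = 4·9 + 1·3 = 39
‖A‖ = √17 = 4.1231, ‖B‖ = √90 = 9.4868
cos = 39/(√17·√90) = 39/√1530 = 0.9971

0.9971


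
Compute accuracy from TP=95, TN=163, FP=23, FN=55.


Accuracy = (TP+TN)/(TP+TN+FP+FN)
= (95+163)/(336)
= 258/336 = 76.79%

76.79%


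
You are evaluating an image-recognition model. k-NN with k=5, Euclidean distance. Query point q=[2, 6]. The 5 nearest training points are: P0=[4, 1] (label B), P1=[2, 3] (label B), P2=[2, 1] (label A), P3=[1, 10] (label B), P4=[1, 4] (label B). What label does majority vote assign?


d(q,P0) = 5.3852  (label B)
d(q,P1) = 3.0  (label B)
d(q,P2) = 5.0  (label A)
d(q,P3) = 4.1231  (label B)
d(q,P4) = 2.2361  (label B)
Votes: A=1, B=4
Majority → B

B


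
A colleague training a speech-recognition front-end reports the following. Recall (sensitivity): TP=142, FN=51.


Recall = TP/(TP+FN)
= 142/(142+51)
= 142/193 = 73.58%

73.58%


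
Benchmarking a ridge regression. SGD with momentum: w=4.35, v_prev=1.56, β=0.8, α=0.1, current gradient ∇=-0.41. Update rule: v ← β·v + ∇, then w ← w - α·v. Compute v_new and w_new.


v_new = 0.8·1.56 - 0.41 = 1.248 - 0.41 = 0.838
w_new = 4.35 - 0.1·0.838 = 4.35 - 0.0838 = 4.2662

v_new=0.838, w_new=4.2662


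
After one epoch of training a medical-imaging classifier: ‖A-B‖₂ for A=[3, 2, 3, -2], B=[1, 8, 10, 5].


d = √((3-1)² + (2-8)² + (3-10)² + (-2-5)²)
  = √(4 + 36 + 49 + 49)
  = √138 = 11.7473

11.7473


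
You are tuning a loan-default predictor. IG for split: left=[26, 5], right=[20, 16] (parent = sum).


Parent = [46, 21], H_parent = 0.8971
H_left = 0.6374 (n=31), H_right = 0.9911 (n=36)
H_children = (31/67)·0.6374 + (36/67)·0.9911 = 0.8274
IG = 0.8971 - 0.8274 = 0.0697

0.0697


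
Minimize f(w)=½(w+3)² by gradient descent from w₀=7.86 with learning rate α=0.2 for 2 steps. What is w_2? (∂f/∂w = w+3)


step 1: grad = 7.86+3 = 10.86; w = 7.86 - 0.2·(10.86) = 5.688
step 2: grad = 5.688+3 = 8.688; w = 5.688 - 0.2·(8.688) = 3.9504

3.9504


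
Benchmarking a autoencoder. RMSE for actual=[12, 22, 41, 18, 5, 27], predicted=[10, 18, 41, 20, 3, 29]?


MSE = 32/6 = 5.3333
RMSE = √(32/6) = 2.3094

2.3094


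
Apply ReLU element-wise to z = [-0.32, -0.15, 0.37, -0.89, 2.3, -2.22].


ReLU(-0.32) = max(0, -0.32) = 0.0
ReLU(-0.15) = max(0, -0.15) = 0.0
ReLU(0.37) = max(0, 0.37) = 0.37
ReLU(-0.89) = max(0, -0.89) = 0.0
ReLU(2.3) = max(0, 2.3) = 2.3
ReLU(-2.22) = max(0, -2.22) = 0.0
result = [0.0, 0.0, 0.37, 0.0, 2.3, 0.0]

[0.0, 0.0, 0.37, 0.0, 2.3, 0.0]


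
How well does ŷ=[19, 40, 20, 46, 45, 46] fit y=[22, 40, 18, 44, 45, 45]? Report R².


ȳ = 35.6667
SS_res = Σ(y-ŷ)² = 18
SS_tot = Σ(y-ȳ)² = 761.33
R² = 1 - SS_res/SS_tot = 1 - 0.0236 = 0.9764

0.9764


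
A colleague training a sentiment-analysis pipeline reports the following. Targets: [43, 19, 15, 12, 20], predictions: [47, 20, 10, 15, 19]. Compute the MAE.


Absolute errors: |43-47|=4, |19-20|=1, |15-10|=5, |12-15|=3, |20-19|=1
Sum = 14
MAE = 14/5 = 14/5

14/5


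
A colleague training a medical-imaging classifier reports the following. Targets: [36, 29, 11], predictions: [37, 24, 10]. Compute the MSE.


Squared errors: (36-37)²=1, (29-24)²=25, (11-10)²=1
Sum = 27
MSE = 27/3 = 9

9


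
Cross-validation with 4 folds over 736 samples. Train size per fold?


Fold size = 736/4 = 184
Training per fold = 736 - 184 = 552

552


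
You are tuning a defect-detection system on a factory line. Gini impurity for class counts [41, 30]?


Probabilities: [41/71, 30/71] ≈ [0.5775, 0.4225]
Σpᵢ² = (1681 + 900)/71² = 2581/5041
Gini = 1 - Σpᵢ² = 1 - 2581/5041 = 0.488

0.488


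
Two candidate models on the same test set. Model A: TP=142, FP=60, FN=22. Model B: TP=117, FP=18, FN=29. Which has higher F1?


Model A: P=142/202=0.703, R=142/164=0.8659, F1=2PR/(P+R)=2TP/(2TP+FP+FN)=284/366=0.776
Model B: P=117/135=0.8667, R=117/146=0.8014, F1=2PR/(P+R)=2TP/(2TP+FP+FN)=234/281=0.8327
0.776 < 0.8327 → Model B

Model B


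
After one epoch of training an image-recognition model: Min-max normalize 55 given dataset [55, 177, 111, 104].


min=55, max=177
(55-55)/(177-55) = 0/122 = 0.0

0.0


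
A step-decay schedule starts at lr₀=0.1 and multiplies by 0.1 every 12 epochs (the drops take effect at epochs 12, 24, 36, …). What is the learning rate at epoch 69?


n_drops = ⌊69/12⌋ = 5
lr = 0.1·0.1^5 = 0.1·0.00001 = 0.000001

0.000001


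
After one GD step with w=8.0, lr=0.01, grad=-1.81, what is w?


w_new = w - α·∇
= 8.0 - 0.01·-1.81
= 8.0 + 0.0181
= 8.0181

8.0181


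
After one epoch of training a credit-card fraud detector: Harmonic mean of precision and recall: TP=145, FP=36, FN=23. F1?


Precision = 145/181 = 0.8011
Recall = 145/168 = 0.8631
F1 = 2·P·R/(P+R) = 2·TP/(2·TP+FP+FN) = 290/(290+36+23) = 290/349 = 0.8309

0.8309


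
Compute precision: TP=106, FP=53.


Precision = TP/(TP+FP)
= 106/(106+53)
= 106/159 = 66.67%

66.67%


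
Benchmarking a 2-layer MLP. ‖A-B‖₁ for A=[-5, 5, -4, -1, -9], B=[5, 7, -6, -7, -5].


d = |-5-5| + |5-7| + |-4+ 6| + |-1+ 7| + |-9+ 5|
  = 10 + 2 + 2 + 6 + 4
  = 24

24


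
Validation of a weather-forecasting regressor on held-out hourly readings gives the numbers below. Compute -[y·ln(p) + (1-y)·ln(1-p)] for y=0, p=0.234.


BCE = -[y·ln(p) + (1-y)·ln(1-p)]
= -0 - 1·ln(1-0.234)
= -ln(0.766) = 0.2666

0.2666


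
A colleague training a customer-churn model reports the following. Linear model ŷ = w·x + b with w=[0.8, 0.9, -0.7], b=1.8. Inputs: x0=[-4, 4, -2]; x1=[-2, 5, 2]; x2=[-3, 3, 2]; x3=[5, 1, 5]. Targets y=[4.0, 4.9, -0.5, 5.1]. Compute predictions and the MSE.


ŷ0 = (0.8)·(-4) + (0.9)·(4) + (-0.7)·(-2) + 1.8 = 3.6
ŷ1 = (0.8)·(-2) + (0.9)·(5) + (-0.7)·(2) + 1.8 = 3.3
ŷ2 = (0.8)·(-3) + (0.9)·(3) + (-0.7)·(2) + 1.8 = 0.7
ŷ3 = (0.8)·(5) + (0.9)·(1) + (-0.7)·(5) + 1.8 = 3.2
errors² = [0.16, 2.56, 1.44, 3.61]
MSE = 7.7700/4 = 1.9425

1.9425


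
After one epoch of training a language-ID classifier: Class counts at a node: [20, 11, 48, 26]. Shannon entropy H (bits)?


Probabilities: [20/105, 11/105, 48/105, 26/105] ≈ [0.1905, 0.1048, 0.4571, 0.2476]
H = -((20/105)·log₂(20/105) + (11/105)·log₂(11/105) + (48/105)·log₂(48/105) + (26/105)·log₂(26/105))
  = 1.8116 bits

1.8116 bits


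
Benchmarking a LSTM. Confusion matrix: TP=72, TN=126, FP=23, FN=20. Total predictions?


Total = TP + TN + FP + FN
= 72 + 126 + 23 + 20
= 241
(Predicted positive: 95, predicted negative: 146)

241


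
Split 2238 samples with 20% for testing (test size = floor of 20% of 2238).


Test = ⌊2238·20/100⌋ = 447
Train = 2238 - 447 = 1791

Train: 1791, Test: 447


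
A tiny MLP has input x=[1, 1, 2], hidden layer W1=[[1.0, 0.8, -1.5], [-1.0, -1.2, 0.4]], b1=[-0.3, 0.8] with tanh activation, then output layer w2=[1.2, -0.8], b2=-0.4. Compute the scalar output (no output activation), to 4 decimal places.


z1[0] = (1.0)·(1) + (0.8)·(1) + (-1.5)·(2) - 0.3 = -1.5
z1[1] = (-1.0)·(1) + (-1.2)·(1) + (0.4)·(2) + 0.8 = -0.6
h = tanh(z1) = [-0.9051, -0.537]
output = (1.2)·(-0.9051) + (-0.8)·(-0.537) - 0.4 = -1.0565

-1.0565


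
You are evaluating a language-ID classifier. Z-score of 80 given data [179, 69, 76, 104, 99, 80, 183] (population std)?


μ = 112.8571, σ = 44.6044
z = (80 - 112.8571)/44.6044 = -0.7366

-0.7366


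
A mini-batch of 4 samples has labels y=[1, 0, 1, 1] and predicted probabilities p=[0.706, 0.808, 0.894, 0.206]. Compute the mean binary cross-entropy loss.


L[0] = -ln(0.706) = 0.3481
L[1] = -ln(1-0.808) = -ln(0.192) = 1.6503
L[2] = -ln(0.894) = 0.112
L[3] = -ln(0.206) = 1.5799
mean = (0.3481 + 1.6503 + 0.112 + 1.5799)/4 = 0.9226

0.9226


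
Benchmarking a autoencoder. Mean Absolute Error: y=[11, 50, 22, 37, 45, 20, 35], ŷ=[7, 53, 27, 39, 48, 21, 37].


Absolute errors: |11-7|=4, |50-53|=3, |22-27|=5, |37-39|=2, |45-48|=3, |20-21|=1, |35-37|=2
Sum = 20
MAE = 20/7 = 20/7

20/7


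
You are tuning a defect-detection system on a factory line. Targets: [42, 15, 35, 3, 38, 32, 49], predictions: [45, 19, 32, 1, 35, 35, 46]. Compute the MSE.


Squared errors: (42-45)²=9, (15-19)²=16, (35-32)²=9, (3-1)²=4, (38-35)²=9, (32-35)²=9, (49-46)²=9
Sum = 65
MSE = 65/7 = 65/7

65/7


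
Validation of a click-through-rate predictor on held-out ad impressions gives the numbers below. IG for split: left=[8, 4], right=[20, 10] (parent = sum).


Parent = [28, 14], H_parent = 0.9183
H_left = 0.9183 (n=12), H_right = 0.9183 (n=30)
H_children = (12/42)·0.9183 + (30/42)·0.9183 = 0.9183
IG = 0.9183 - 0.9183 = 0.0

0.0


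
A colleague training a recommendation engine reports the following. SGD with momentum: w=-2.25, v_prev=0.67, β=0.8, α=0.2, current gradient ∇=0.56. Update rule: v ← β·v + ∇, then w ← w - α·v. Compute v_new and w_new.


v_new = 0.8·0.67 + 0.56 = 0.536 + 0.56 = 1.096
w_new = -2.25 - 0.2·1.096 = -2.25 - 0.2192 = -2.4692

v_new=1.096, w_new=-2.4692


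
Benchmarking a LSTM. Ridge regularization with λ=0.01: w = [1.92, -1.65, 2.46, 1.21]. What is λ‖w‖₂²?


‖w‖₂² = (1.92)² + (-1.65)² + (2.46)² + (1.21)²
     = 3.6864 + 2.7225 + 6.0516 + 1.4641
     = 13.9246
λ·‖w‖₂² = 0.01·13.9246 = 0.139246

0.139246


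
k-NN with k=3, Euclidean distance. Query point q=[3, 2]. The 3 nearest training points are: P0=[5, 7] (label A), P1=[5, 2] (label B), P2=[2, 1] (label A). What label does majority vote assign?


d(q,P0) = 5.3852  (label A)
d(q,P1) = 2.0  (label B)
d(q,P2) = 1.4142  (label A)
Votes: A=2, B=1
Majority → A

A


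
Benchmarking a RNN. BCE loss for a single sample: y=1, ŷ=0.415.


BCE = -[y·ln(p) + (1-y)·ln(1-p)]
= -1·ln(0.415) - 0
= -ln(0.415) = 0.8795

0.8795


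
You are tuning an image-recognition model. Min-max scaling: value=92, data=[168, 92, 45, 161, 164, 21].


min=21, max=168
(92-21)/(168-21) = 71/147 = 0.483

0.483


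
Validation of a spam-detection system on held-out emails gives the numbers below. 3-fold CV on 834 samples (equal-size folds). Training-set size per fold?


Fold size = 834/3 = 278
Training per fold = 834 - 278 = 556

556


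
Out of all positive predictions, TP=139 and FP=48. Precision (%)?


Precision = TP/(TP+FP)
= 139/(139+48)
= 139/187 = 74.33%

74.33%


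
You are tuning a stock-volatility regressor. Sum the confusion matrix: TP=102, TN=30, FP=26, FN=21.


Total = TP + TN + FP + FN
= 102 + 30 + 26 + 21
= 179
(Predicted positive: 128, predicted negative: 51)

179
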